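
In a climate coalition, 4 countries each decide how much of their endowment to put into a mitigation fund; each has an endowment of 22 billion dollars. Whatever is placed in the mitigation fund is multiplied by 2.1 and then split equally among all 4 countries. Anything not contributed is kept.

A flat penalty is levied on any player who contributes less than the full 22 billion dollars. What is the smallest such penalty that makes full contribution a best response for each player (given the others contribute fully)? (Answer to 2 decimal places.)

10.45 billion dollars

Given the others contribute fully, the best deviation is to contribute 0 (any partial contribution still incurs the fine and gives up units whose private return 0.5250 is below 1).
Deviating from 22 to 0 saves 22 billion dollars but forfeits the deviator's share of the drop in the mitigation fund: 2.1/4 × 22 = 11.55.
So the deviation gain is 22 − 11.55 = 10.45, and the fine must be at least 10.45 billion dollars to wipe it out.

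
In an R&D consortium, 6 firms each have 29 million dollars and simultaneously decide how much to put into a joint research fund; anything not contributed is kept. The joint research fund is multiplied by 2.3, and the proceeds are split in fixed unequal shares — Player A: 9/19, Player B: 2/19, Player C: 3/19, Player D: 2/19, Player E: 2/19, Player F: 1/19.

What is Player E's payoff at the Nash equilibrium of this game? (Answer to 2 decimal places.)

Each unit j contributes comes back to j as 2.3 × (j's share), so j prefers to contribute only if that share exceeds 1/2.3 = 0.4348; otherwise keeping the unit dominates.
Only Player A (9/19) clears that bar, contributing 29; the remaining 5 contribute 0. Total contributed: 29.
Player E keeps 29 and receives 2.3 × 29 × 2/19 = 7.02 from the joint research fund, for a payoff of 36.02.

36.02 million dollars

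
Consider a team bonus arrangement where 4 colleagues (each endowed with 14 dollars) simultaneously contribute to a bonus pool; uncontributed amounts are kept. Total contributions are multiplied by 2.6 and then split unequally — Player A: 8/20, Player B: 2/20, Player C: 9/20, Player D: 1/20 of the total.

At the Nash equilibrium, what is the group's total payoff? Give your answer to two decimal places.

100.80 dollars

Each unit j contributes comes back to j as 2.6 × (j's share), so j prefers to contribute only if that share exceeds 1/2.6 = 0.3846; otherwise keeping the unit dominates.
The shares above 0.3846 belong to Player A and Player C, contributing 14 each; the remaining 2 contribute 0. Total contributed: 28.
The bonus pool pays out 2.6 × 28 = 72.80 in total (split across the unequal shares, but the aggregate is all that matters for the group sum).
The 2 free-riders keep 14 each, adding 28. Group total = 28 + 72.80 = 100.80.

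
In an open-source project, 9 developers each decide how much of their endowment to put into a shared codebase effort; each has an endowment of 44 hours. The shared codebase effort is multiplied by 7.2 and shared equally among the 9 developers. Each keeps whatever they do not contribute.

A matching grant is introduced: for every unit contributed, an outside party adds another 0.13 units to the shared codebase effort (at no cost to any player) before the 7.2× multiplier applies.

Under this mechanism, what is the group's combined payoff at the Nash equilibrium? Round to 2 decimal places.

396.00 hours

With the mechanism, a contributed unit returns 7.2 × 1.13 / 9 = 0.9040 per unit of net cost — still below 1 — so contributing 0 remains dominant for every player.
At the Nash equilibrium no one contributes; group total payoff = 9 × 44 = 396.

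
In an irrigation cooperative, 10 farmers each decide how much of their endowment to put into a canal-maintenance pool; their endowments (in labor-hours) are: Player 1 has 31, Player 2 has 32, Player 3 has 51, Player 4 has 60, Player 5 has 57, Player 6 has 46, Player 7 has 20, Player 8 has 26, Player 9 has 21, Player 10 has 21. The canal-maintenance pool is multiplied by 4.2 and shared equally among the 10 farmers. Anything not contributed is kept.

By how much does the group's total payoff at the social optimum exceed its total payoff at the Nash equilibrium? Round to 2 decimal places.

1168.00 labor-hours

The private return per contributed unit is 4.2/10 = 0.4200 < 1 for every player regardless of endowment, so the Nash equilibrium is zero contribution and the group total is Σ E_j = 31 + 32 + 51 + 60 + 57 + 46 + 20 + 26 + 21 + 21 = 365.
Each contributed unit returns 4.200 to the group, so the social optimum is full contribution by everyone: group total = 4.200 × 365 = 1533.00.
Efficiency loss = (4.200 − 1) × 365 = 1168.00.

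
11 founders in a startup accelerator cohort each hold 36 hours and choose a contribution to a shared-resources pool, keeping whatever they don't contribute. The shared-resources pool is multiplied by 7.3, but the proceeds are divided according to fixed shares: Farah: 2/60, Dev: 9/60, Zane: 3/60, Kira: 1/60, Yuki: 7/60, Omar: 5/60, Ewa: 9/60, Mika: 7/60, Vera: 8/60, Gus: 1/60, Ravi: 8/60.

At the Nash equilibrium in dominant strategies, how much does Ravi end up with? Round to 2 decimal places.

106.08 hours

For player j, contributing a unit is worthwhile iff 7.3 × (j's share) ≥ 1, i.e. iff j's share is at least 0.1370.
Dev and Ewa clear that bar, contributing 36 each; the remaining 9 contribute 0. Total contributed: 72.
Ravi keeps 36 and receives 7.3 × 72 × 8/60 = 70.08 from the shared-resources pool, for a payoff of 106.08.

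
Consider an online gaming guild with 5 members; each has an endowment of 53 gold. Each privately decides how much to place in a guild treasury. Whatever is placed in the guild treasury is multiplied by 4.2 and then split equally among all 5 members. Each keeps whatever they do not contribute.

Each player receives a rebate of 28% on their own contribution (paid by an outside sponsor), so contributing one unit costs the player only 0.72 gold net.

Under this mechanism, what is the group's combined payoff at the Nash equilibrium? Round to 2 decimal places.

1187.20 gold

The effective private return per unit is now (4.2/5) / 0.72 = 1.1667 > 1, so every player's dominant strategy flips to full contribution.
So the Nash equilibrium is full contribution by all 5; the group earns 5 × (53 × 0.28 + 4.2 × 53) = 1187.20.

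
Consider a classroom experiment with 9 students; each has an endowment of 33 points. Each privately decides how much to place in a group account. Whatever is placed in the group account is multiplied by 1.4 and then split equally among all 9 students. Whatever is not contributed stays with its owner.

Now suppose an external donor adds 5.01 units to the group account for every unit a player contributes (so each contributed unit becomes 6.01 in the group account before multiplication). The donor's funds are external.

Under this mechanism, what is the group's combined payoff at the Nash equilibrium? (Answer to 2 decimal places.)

With the mechanism, a contributed unit returns 1.4 × 6.01 / 9 = 0.9349 per unit of net cost — still below 1 — so contributing 0 remains dominant for every player.
At the Nash equilibrium no one contributes; group total payoff = 9 × 33 = 297.

297.00 points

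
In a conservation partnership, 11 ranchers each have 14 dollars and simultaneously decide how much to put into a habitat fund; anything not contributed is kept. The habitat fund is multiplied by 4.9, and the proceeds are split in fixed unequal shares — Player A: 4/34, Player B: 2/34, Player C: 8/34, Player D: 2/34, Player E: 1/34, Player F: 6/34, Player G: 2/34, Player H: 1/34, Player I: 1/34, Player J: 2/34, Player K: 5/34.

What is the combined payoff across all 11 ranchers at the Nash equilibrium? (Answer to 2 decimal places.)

208.60 dollars

Each unit j contributes comes back to j as 4.9 × (j's share), so j prefers to contribute only if that share exceeds 1/4.9 = 0.2041; otherwise keeping the unit dominates.
Player C alone (share 8/34) is above the threshold, contributing 14; the remaining 10 contribute 0. Total contributed: 14.
The habitat fund pays out 4.9 × 14 = 68.60 in total (split across the unequal shares, but the aggregate is all that matters for the group sum).
The 10 free-riders keep 14 each, adding 140. Group total = 140 + 68.60 = 208.60.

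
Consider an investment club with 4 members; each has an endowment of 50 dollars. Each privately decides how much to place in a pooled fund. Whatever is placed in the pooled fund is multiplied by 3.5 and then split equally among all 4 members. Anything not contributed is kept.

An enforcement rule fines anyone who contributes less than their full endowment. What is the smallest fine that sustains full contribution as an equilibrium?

Given the others contribute fully, the best deviation is to contribute 0 (any partial contribution still incurs the fine and gives up units whose private return 0.8750 is below 1).
Deviating from 50 to 0 saves 50 dollars but forfeits the deviator's share of the drop in the pooled fund: 3.5/4 × 50 = 43.75.
So the deviation gain is 50 − 43.75 = 6.25, and the fine must be at least 6.25 dollars to wipe it out.

6.25 dollars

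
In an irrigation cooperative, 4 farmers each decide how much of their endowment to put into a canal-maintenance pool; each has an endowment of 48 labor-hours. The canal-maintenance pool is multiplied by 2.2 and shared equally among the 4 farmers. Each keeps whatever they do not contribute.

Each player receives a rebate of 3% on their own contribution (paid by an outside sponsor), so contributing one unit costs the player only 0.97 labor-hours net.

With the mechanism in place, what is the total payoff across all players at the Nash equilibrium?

192.00 labor-hours

Even with the mechanism, each unit contributed returns only (2.2/4) / 0.97 = 0.5670 per unit of net cost, so contributing nothing is still dominant.
Everyone keeps their endowment and the group total is 4 × 48 = 192.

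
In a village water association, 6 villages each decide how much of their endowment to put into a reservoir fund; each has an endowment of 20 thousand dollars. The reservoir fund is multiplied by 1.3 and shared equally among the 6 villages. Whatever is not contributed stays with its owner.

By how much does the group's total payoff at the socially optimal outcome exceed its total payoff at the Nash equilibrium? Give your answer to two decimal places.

Each contributed unit returns 1.3/6 = 0.2167 to its contributor — below 1 — so contributing 0 is dominant for every player. At the Nash equilibrium everyone keeps their 20, and the group total is 6 × 20 = 120.
Each contributed unit returns 1.300 to the group as a whole (0.2167 to each of 6 players), which exceeds 1, so the social optimum is full contribution: group total = 1.300 × 120 = 156.00.
Efficiency loss = 156.00 − 120 = 36.00.

36.00 thousand dollars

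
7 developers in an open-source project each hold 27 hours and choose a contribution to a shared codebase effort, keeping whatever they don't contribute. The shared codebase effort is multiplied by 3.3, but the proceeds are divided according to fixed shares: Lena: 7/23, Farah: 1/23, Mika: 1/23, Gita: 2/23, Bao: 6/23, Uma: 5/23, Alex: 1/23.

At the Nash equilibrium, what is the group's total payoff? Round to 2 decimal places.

Each unit j contributes comes back to j as 3.3 × (j's share), so j prefers to contribute only if that share exceeds 1/3.3 = 0.3030; otherwise keeping the unit dominates.
Only Lena (7/23) clears that bar, contributing 27; the remaining 6 contribute 0. Total contributed: 27.
The shared codebase effort pays out 3.3 × 27 = 89.10 in total (split across the unequal shares, but the aggregate is all that matters for the group sum).
The 6 free-riders keep 27 each, adding 162. Group total = 162 + 89.10 = 251.10.

251.10 hours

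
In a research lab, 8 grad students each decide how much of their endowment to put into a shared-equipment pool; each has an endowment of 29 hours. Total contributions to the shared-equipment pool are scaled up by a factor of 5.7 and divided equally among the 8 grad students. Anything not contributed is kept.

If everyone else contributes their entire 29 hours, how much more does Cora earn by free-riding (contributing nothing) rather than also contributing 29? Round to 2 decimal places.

8.34 hours

Switching from a contribution of 29 to 0 lets Cora keep an extra 29 hours, but lowers the shared-equipment pool by 29, which costs Cora their own share of that drop: 5.7/8 × 29 = 20.66.
Net gain = 29 − 20.66 = 8.34. The private return per contributed unit (0.7125) is below 1, so free-riding is indeed the best response regardless of what the others do.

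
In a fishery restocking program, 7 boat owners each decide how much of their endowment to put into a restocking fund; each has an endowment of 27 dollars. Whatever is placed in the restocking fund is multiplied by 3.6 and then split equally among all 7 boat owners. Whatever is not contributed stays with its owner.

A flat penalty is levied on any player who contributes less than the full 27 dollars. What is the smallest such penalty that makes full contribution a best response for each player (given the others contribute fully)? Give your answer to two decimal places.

Given the others contribute fully, the best deviation is to contribute 0 (any partial contribution still incurs the fine and gives up units whose private return 0.5143 is below 1).
Deviating from 27 to 0 saves 27 dollars but forfeits the deviator's share of the drop in the restocking fund: 3.6/7 × 27 = 13.89.
So the deviation gain is 27 − 13.89 = 13.11, and the fine must be at least 13.11 dollars to wipe it out.

13.11 dollars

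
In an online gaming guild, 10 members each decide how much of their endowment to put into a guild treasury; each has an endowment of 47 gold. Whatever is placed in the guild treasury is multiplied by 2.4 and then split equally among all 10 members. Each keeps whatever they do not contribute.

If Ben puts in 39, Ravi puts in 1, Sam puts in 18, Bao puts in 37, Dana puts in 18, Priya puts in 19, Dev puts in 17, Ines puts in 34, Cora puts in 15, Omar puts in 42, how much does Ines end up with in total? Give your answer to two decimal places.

Total contributed: 39 + 1 + 18 + 37 + 18 + 19 + 17 + 34 + 15 + 42 = 240.
Each receives 2.4 × 240 / 10 = 57.60 from the guild treasury.
Ines keeps 47 − 34 = 13, so Ines's payoff is 13 + 57.60 = 70.60.

70.60 gold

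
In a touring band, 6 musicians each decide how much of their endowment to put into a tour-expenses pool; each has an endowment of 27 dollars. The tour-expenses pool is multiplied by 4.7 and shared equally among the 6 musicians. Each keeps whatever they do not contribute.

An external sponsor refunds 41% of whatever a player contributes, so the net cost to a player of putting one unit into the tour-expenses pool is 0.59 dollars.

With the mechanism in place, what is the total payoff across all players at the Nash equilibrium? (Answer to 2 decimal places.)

827.82 dollars

Under the mechanism each unit contributed yields (4.7/6) / 0.59 = 1.3277 back to its contributor per unit of net cost, which exceeds 1, making full contribution the dominant choice for everyone.
At the Nash equilibrium everyone contributes 27. Group total payoff = 6 × (27 × 0.41 + 4.7 × 27) = 827.82.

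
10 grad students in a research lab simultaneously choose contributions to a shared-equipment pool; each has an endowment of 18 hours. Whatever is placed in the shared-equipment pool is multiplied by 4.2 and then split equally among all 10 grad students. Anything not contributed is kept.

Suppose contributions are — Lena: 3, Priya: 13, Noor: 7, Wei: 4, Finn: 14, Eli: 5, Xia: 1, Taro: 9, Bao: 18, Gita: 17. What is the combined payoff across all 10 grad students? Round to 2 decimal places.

471.20 hours

Total contributed: 3 + 13 + 7 + 4 + 14 + 5 + 1 + 9 + 18 + 17 = 91; total kept: 10 × 18 − 91 = 89.
The shared-equipment pool pays out 4.2 × 91 = 382.20 in aggregate.
Group total = 89 + 382.20 = 471.20.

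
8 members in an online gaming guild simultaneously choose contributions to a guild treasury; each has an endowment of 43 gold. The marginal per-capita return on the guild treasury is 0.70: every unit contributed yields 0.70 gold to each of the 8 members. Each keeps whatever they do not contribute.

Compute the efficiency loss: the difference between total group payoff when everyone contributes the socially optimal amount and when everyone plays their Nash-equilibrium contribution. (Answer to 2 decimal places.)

The private return per contributed unit is 0.70 < 1, so contributing 0 is dominant for every player. At the Nash equilibrium everyone keeps their 43, and the group total is 8 × 43 = 344.
Each contributed unit returns 5.600 to the group as a whole (0.70 to each of 8 players), which exceeds 1, so the social optimum is full contribution: group total = 5.600 × 344 = 1926.40.
Efficiency loss = 1926.40 − 344 = 1582.40.

1582.40 gold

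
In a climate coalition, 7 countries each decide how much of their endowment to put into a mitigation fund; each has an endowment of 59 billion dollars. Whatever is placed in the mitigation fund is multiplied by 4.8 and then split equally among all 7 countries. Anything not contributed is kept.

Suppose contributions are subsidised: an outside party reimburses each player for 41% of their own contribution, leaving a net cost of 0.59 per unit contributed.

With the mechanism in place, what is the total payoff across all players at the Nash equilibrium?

2151.73 billion dollars

The effective private return per unit is now (4.8/7) / 0.59 = 1.1622 > 1, so every player's dominant strategy flips to full contribution.
At the Nash equilibrium everyone contributes 59. Group total payoff = 7 × (59 × 0.41 + 4.8 × 59) = 2151.73.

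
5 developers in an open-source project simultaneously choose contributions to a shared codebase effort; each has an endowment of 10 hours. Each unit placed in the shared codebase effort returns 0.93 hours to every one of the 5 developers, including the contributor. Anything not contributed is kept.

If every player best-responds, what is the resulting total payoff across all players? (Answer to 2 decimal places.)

The private return per contributed unit is 0.93 < 1, so contributing 0 is dominant for every player. At the Nash equilibrium everyone keeps their 10, and the group total is 5 × 10 = 50.

50.00 hours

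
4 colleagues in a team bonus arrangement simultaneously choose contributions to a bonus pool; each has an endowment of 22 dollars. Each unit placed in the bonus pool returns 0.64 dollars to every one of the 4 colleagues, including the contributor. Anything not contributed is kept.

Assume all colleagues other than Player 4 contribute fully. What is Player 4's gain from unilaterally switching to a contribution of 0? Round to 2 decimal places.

Switching from a contribution of 22 to 0 lets Player 4 keep an extra 22 dollars, but lowers the bonus pool by 22, which costs Player 4 their own share of that drop: 0.64 × 22 = 14.08.
Net gain = 22 − 14.08 = 7.92. The private return per contributed unit (0.64) is below 1, so free-riding is indeed the best response regardless of what the others do.

7.92 dollars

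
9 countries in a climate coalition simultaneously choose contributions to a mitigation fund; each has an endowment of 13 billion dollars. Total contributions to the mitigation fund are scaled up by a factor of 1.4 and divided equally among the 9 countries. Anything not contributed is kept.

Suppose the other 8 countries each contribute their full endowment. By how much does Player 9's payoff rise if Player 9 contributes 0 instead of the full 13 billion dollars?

Switching from a contribution of 13 to 0 lets Player 9 keep an extra 13 billion dollars, but lowers the mitigation fund by 13, which costs Player 9 their own share of that drop: 1.4/9 × 13 = 2.02.
Net gain = 13 − 2.02 = 10.98. The private return per contributed unit (0.1556) is below 1, so free-riding is indeed the best response regardless of what the others do.

10.98 billion dollars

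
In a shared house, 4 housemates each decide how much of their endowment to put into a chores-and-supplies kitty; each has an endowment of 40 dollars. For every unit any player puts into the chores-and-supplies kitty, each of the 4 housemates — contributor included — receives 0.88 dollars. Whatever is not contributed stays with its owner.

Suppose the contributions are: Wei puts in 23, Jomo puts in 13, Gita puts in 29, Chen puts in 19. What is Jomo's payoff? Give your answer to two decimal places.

Total contributed: 23 + 13 + 29 + 19 = 84.
Each receives 0.88 × 84 = 73.92 from the chores-and-supplies kitty.
Jomo keeps 40 − 13 = 27, so Jomo's payoff is 27 + 73.92 = 100.92.

100.92 dollars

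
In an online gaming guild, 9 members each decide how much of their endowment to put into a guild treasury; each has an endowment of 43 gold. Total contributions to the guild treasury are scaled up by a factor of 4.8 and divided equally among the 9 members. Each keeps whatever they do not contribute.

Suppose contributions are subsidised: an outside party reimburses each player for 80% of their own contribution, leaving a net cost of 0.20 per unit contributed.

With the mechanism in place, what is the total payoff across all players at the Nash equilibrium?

Under the mechanism each unit contributed yields (4.8/9) / 0.20 = 2.6667 back to its contributor per unit of net cost, which exceeds 1, making full contribution the dominant choice for everyone.
At the Nash equilibrium everyone contributes 43. Group total payoff = 9 × (43 × 0.80 + 4.8 × 43) = 2167.20.

2167.20 gold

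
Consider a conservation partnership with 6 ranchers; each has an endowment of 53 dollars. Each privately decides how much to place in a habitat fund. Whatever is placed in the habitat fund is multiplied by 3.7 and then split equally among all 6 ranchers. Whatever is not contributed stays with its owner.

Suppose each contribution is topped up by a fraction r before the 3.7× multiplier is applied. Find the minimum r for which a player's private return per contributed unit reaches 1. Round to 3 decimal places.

With matching at rate r, one contributed unit becomes (1 + r) in the habitat fund and returns 3.7 × (1 + r) / 6 to the contributor.
Setting this equal to 1: 1 + r = 6/3.7 = 1.6216.
So the minimum matching rate is r = 1.6216 − 1 = 0.622.

0.622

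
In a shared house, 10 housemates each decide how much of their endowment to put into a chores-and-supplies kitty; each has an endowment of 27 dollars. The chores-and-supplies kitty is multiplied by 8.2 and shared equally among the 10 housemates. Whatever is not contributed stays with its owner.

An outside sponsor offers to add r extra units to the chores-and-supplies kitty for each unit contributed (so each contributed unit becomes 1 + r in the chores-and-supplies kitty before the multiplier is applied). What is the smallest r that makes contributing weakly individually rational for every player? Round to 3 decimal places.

0.220

With matching at rate r, one contributed unit becomes (1 + r) in the chores-and-supplies kitty and returns 8.2 × (1 + r) / 10 to the contributor.
Setting this equal to 1: 1 + r = 10/8.2 = 1.2195.
So the minimum matching rate is r = 1.2195 − 1 = 0.220.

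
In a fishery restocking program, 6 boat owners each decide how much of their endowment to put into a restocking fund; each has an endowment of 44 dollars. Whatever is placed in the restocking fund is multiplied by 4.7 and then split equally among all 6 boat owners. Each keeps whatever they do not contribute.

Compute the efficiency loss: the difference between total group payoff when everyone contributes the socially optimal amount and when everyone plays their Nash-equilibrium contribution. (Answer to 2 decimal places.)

976.80 dollars

Each contributed unit returns 4.7/6 = 0.7833 to its contributor — below 1 — so contributing 0 is dominant for every player. At the Nash equilibrium everyone keeps their 44, and the group total is 6 × 44 = 264.
Each contributed unit returns 4.700 to the group as a whole (0.7833 to each of 6 players), which exceeds 1, so the social optimum is full contribution: group total = 4.700 × 264 = 1240.80.
Efficiency loss = 1240.80 − 264 = 976.80.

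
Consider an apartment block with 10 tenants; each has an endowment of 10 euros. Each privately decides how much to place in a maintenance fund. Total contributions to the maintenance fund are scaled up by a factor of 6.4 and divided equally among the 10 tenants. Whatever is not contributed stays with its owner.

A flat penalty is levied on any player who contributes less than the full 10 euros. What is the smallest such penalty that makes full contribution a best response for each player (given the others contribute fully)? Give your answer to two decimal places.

Given the others contribute fully, the best deviation is to contribute 0 (any partial contribution still incurs the fine and gives up units whose private return 0.6400 is below 1).
Deviating from 10 to 0 saves 10 euros but forfeits the deviator's share of the drop in the maintenance fund: 6.4/10 × 10 = 6.40.
So the deviation gain is 10 − 6.40 = 3.60, and the fine must be at least 3.60 euros to wipe it out.

3.60 euros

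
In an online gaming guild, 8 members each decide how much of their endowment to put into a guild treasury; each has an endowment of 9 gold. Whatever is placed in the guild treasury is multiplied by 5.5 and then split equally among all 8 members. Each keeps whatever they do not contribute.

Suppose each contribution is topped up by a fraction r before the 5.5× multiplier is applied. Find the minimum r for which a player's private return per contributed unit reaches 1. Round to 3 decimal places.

0.455

With matching at rate r, one contributed unit becomes (1 + r) in the guild treasury and returns 5.5 × (1 + r) / 8 to the contributor.
Setting this equal to 1: 1 + r = 8/5.5 = 1.4545.
So the minimum matching rate is r = 1.4545 − 1 = 0.455.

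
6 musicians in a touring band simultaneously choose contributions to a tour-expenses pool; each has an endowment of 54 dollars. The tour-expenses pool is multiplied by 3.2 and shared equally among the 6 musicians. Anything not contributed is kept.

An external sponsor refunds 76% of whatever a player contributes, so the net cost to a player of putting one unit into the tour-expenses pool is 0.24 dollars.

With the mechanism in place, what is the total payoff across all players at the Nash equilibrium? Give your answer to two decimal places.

With the mechanism, a contributed unit returns (3.2/6) / 0.24 = 2.2222 per unit of net cost to the contributor — now above 1 — so contributing fully is weakly dominant for every player.
At the Nash equilibrium everyone contributes 54. Group total payoff = 6 × (54 × 0.76 + 3.2 × 54) = 1283.04.

1283.04 dollars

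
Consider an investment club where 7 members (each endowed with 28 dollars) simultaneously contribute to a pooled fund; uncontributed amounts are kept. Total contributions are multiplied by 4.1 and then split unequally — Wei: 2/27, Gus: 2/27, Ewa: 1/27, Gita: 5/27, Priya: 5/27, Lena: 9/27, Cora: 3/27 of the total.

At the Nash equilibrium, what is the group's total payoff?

Each unit j contributes comes back to j as 4.1 × (j's share), so j prefers to contribute only if that share exceeds 1/4.1 = 0.2439; otherwise keeping the unit dominates.
Lena alone (share 9/27) is above the threshold, contributing 28; the remaining 6 contribute 0. Total contributed: 28.
The pooled fund pays out 4.1 × 28 = 114.80 in total (split across the unequal shares, but the aggregate is all that matters for the group sum).
The 6 free-riders keep 28 each, adding 168. Group total = 168 + 114.80 = 282.80.

282.80 dollars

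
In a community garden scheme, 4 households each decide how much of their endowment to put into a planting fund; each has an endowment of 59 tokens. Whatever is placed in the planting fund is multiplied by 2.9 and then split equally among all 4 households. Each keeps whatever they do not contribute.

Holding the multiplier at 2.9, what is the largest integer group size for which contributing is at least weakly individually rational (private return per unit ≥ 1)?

Private return per unit is 2.9/(group size), which is ≥ 1 whenever the group size is ≤ 2.9.
The largest such integer is 2.

2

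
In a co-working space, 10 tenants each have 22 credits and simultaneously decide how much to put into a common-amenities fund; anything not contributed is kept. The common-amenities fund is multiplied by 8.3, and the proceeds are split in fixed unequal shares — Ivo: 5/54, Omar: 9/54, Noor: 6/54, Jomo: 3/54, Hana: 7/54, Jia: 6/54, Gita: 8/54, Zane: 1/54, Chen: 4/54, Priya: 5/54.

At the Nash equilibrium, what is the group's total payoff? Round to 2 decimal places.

701.80 credits

Each unit j contributes comes back to j as 8.3 × (j's share), so j prefers to contribute only if that share exceeds 1/8.3 = 0.1205; otherwise keeping the unit dominates.
Omar, Hana and Gita are above the threshold, contributing 22 each; the remaining 7 contribute 0. Total contributed: 66.
The common-amenities fund pays out 8.3 × 66 = 547.80 in total (split across the unequal shares, but the aggregate is all that matters for the group sum).
The 7 free-riders keep 22 each, adding 154. Group total = 154 + 547.80 = 701.80.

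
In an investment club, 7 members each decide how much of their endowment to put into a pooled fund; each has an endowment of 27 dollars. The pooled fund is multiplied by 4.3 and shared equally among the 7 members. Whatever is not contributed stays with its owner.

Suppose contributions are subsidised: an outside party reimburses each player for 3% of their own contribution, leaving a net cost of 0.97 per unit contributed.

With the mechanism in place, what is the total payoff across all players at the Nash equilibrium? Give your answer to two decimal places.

The effective private return is (4.3/7) / 0.97 = 0.6333, which is still under 1, so the mechanism doesn't change anyone's dominant strategy: zero contribution.
At the Nash equilibrium no one contributes; group total payoff = 7 × 27 = 189.

189.00 dollars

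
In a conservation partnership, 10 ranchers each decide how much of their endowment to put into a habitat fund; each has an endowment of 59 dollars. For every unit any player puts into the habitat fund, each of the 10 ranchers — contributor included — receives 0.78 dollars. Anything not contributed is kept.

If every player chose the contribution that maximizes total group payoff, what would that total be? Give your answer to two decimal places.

Each contributed unit returns 7.800 to the group as a whole (0.78 to each of 10 players), which exceeds 1, so the social optimum is full contribution: group total = 7.800 × 590 = 4602.00.

4602.00 dollars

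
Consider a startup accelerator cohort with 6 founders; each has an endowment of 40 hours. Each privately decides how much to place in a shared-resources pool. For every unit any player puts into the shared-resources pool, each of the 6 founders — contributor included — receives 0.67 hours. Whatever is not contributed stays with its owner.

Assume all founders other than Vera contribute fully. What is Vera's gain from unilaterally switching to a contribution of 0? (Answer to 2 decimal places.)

13.20 hours

Switching from a contribution of 40 to 0 lets Vera keep an extra 40 hours, but lowers the shared-resources pool by 40, which costs Vera their own share of that drop: 0.67 × 40 = 26.80.
Net gain = 40 − 26.80 = 13.20. The private return per contributed unit (0.67) is below 1, so free-riding is indeed the best response regardless of what the others do.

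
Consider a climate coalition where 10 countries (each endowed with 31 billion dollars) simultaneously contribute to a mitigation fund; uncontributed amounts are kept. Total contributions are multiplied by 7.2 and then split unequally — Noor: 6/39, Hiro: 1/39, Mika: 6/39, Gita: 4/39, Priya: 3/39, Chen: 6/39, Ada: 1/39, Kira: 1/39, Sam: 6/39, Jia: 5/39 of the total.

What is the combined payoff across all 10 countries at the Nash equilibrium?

For player j, contributing a unit is worthwhile iff 7.2 × (j's share) ≥ 1, i.e. iff j's share is at least 0.1389.
Noor, Mika, Chen and Sam clear that bar, contributing 31 each; the remaining 6 contribute 0. Total contributed: 124.
The mitigation fund pays out 7.2 × 124 = 892.80 in total (split across the unequal shares, but the aggregate is all that matters for the group sum).
The 6 free-riders keep 31 each, adding 186. Group total = 186 + 892.80 = 1078.80.

1078.80 billion dollars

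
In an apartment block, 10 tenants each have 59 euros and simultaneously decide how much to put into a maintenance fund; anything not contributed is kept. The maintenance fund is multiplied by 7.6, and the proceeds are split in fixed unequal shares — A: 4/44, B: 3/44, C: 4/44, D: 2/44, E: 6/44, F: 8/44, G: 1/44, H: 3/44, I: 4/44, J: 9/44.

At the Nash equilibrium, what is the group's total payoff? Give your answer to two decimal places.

For player j, contributing a unit is worthwhile iff 7.6 × (j's share) ≥ 1, i.e. iff j's share is at least 0.1316.
E, F and J are above the threshold, contributing 59 each; the remaining 7 contribute 0. Total contributed: 177.
The maintenance fund pays out 7.6 × 177 = 1345.20 in total (split across the unequal shares, but the aggregate is all that matters for the group sum).
The 7 free-riders keep 59 each, adding 413. Group total = 413 + 1345.20 = 1758.20.

1758.20 euros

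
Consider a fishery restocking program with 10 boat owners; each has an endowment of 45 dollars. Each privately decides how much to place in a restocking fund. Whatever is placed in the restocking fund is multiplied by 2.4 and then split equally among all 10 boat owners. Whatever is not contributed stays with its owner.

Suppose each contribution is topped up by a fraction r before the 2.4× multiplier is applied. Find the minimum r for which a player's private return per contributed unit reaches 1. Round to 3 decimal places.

With matching at rate r, one contributed unit becomes (1 + r) in the restocking fund and returns 2.4 × (1 + r) / 10 to the contributor.
Setting this equal to 1: 1 + r = 10/2.4 = 4.1667.
So the minimum matching rate is r = 4.1667 − 1 = 3.167.

3.167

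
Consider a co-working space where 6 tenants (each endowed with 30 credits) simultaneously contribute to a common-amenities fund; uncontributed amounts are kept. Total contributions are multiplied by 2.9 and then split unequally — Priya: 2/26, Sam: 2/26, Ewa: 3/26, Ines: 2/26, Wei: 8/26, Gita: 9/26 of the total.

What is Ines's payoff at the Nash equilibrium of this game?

A player with share s gets back 2.9·s per unit contributed, so full contribution is dominant for anyone with s > 1/2.9 = 0.3448 and zero contribution is dominant for anyone below.
Gita alone (share 9/26) is above the threshold, contributing 30; the remaining 5 contribute 0. Total contributed: 30.
Ines keeps 30 and receives 2.9 × 30 × 2/26 = 6.69 from the common-amenities fund, for a payoff of 36.69.

36.69 credits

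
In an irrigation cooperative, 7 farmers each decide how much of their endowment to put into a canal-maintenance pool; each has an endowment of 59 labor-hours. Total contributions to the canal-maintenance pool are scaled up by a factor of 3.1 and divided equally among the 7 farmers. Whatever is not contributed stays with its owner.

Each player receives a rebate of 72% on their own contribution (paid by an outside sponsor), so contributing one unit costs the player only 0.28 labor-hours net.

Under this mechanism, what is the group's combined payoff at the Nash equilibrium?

Under the mechanism each unit contributed yields (3.1/7) / 0.28 = 1.5816 back to its contributor per unit of net cost, which exceeds 1, making full contribution the dominant choice for everyone.
So the Nash equilibrium is full contribution by all 7; the group earns 7 × (59 × 0.72 + 3.1 × 59) = 1577.66.

1577.66 labor-hours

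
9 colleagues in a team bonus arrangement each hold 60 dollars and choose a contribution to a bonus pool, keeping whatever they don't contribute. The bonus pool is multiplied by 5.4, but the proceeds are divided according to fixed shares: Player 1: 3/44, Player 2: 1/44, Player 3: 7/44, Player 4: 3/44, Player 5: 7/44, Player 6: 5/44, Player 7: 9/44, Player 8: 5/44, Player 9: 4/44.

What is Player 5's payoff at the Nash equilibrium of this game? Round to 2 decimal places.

For player j, contributing a unit is worthwhile iff 5.4 × (j's share) ≥ 1, i.e. iff j's share is at least 0.1852.
The only share above 0.1852 is Player 7's 9/44, contributing 60; the remaining 8 contribute 0. Total contributed: 60.
Player 5 keeps 60 and receives 5.4 × 60 × 7/44 = 51.55 from the bonus pool, for a payoff of 111.55.

111.55 dollars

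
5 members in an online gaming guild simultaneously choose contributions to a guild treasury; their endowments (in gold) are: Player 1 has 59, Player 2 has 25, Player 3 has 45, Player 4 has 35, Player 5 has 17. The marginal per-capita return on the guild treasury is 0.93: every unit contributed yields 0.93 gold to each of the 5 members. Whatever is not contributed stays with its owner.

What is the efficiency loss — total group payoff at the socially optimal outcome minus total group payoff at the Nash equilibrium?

The private return per contributed unit is 0.93 < 1 for everyone, so the Nash equilibrium is zero contribution and the group total is Σ E_j = 59 + 25 + 45 + 35 + 17 = 181.
Each contributed unit returns 4.650 to the group, so the social optimum is full contribution by everyone: group total = 4.650 × 181 = 841.65.
Efficiency loss = (4.650 − 1) × 181 = 660.65.

660.65 gold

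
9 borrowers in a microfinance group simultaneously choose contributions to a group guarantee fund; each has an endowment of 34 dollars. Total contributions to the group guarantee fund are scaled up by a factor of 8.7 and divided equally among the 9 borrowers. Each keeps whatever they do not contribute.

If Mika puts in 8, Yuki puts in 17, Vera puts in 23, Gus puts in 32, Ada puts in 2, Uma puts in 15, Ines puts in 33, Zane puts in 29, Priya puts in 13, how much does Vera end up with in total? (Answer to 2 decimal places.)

Total contributed: 8 + 17 + 23 + 32 + 2 + 15 + 33 + 29 + 13 = 172.
Each receives 8.7 × 172 / 9 = 166.27 from the group guarantee fund.
Vera keeps 34 − 23 = 11, so Vera's payoff is 11 + 166.27 = 177.27.

177.27 dollars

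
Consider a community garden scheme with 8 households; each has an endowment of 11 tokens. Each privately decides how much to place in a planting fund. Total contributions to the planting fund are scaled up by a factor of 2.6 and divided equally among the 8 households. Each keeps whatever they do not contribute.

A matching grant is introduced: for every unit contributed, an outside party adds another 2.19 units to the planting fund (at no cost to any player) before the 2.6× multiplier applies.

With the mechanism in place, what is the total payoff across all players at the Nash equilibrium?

The effective private return per unit is now 2.6 × 3.19 / 8 = 1.0368 > 1, so every player's dominant strategy flips to full contribution.
So the Nash equilibrium is full contribution by all 8; the group earns 2.6 × 3.19 × 88 = 729.87.

729.87 tokens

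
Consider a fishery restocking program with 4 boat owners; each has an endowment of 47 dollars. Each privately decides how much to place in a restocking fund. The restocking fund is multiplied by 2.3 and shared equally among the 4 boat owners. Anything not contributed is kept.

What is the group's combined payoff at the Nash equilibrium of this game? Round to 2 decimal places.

188.00 dollars

Each contributed unit returns 2.3/4 = 0.5750 to its contributor — below 1 — so contributing 0 is dominant for every player. At the Nash equilibrium everyone keeps their 47, and the group total is 4 × 47 = 188.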